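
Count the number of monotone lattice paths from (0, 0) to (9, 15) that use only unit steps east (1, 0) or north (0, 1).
Number of paths = 1307504

A monotone lattice path from (0, 0) to (9, 15) consists of 9 east steps and 15 north steps in some order, so it is determined by which 9 of the 24 steps are east. The count is C(24, 9) = 1307504.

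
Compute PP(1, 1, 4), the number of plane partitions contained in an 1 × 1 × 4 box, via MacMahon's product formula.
PP(1, 1, 4) = 5

Evaluate the triple product over i = 1..1, j = 1..1, k = 1..4. The factors are (2/1) · (3/2) · (4/3) · (5/4). The numerators and denominators telescope so the product is an integer; carrying out the multiplication exactly gives PP(1, 1, 4) = 5.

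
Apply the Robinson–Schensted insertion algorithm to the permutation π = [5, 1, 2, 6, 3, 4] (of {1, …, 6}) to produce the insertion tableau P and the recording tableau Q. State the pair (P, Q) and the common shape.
P = [1, 2, 3, 4] / [5, 6];  Q = [1, 3, 4, 6] / [2, 5];  common shape = (4, 2)

Row-insert the values π_1, π_2, … into P one at a time, bumping the leftmost entry strictly greater than the inserted value down to the next row. The recording tableau Q records, in position (i, j), the step at which that cell was added to P.
  Insert 5 (step 1): P = [5];  Q = [1]
  Insert 1 (step 2): P = [1] / [5];  Q = [1] / [2]
  Insert 2 (step 3): P = [1, 2] / [5];  Q = [1, 3] / [2]
  Insert 6 (step 4): P = [1, 2, 6] / [5];  Q = [1, 3, 4] / [2]
  Insert 3 (step 5): P = [1, 2, 3] / [5, 6];  Q = [1, 3, 4] / [2, 5]
  Insert 4 (step 6): P = [1, 2, 3, 4] / [5, 6];  Q = [1, 3, 4, 6] / [2, 5]
Final shape: (4, 2).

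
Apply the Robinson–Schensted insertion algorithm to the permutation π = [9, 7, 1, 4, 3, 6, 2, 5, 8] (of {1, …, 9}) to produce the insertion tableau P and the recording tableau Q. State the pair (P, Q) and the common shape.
P = [1, 2, 5, 8] / [3, 6] / [4] / [7] / [9];  Q = [1, 4, 6, 9] / [2, 8] / [3] / [5] / [7];  common shape = (4, 2, 1, 1, 1)

Row-insert the values π_1, π_2, … into P one at a time, bumping the leftmost entry strictly greater than the inserted value down to the next row. The recording tableau Q records, in position (i, j), the step at which that cell was added to P.
  Insert 9 (step 1): P = [9];  Q = [1]
  Insert 7 (step 2): P = [7] / [9];  Q = [1] / [2]
  Insert 1 (step 3): P = [1] / [7] / [9];  Q = [1] / [2] / [3]
  Insert 4 (step 4): P = [1, 4] / [7] / [9];  Q = [1, 4] / [2] / [3]
  Insert 3 (step 5): P = [1, 3] / [4] / [7] / [9];  Q = [1, 4] / [2] / [3] / [5]
  Insert 6 (step 6): P = [1, 3, 6] / [4] / [7] / [9];  Q = [1, 4, 6] / [2] / [3] / [5]
  Insert 2 (step 7): P = [1, 2, 6] / [3] / [4] / [7] / [9];  Q = [1, 4, 6] / [2] / [3] / [5] / [7]
  Insert 5 (step 8): P = [1, 2, 5] / [3, 6] / [4] / [7] / [9];  Q = [1, 4, 6] / [2, 8] / [3] / [5] / [7]
  Insert 8 (step 9): P = [1, 2, 5, 8] / [3, 6] / [4] / [7] / [9];  Q = [1, 4, 6, 9] / [2, 8] / [3] / [5] / [7]
Final shape: (4, 2, 1, 1, 1).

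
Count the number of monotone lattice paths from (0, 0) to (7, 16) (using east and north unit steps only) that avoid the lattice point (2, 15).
Number of paths = 244341

Total paths from (0, 0) to (7, 16): C(23, 7) = 245157. Paths through (2, 15): (paths (0, 0) → (2, 15)) × (paths (2, 15) → (7, 16)) = C(17, 2) · C(6, 5) = 136 · 6 = 816. Avoidance count = 245157 − 816 = 244341.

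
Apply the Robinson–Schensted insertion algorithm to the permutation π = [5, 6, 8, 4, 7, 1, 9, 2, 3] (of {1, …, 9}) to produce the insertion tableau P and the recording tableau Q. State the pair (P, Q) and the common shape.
P = [1, 2, 3, 9] / [4, 6, 7] / [5, 8];  Q = [1, 2, 3, 7] / [4, 5, 9] / [6, 8];  common shape = (4, 3, 2)

Row-insert the values π_1, π_2, … into P one at a time, bumping the leftmost entry strictly greater than the inserted value down to the next row. The recording tableau Q records, in position (i, j), the step at which that cell was added to P.
  Insert 5 (step 1): P = [5];  Q = [1]
  Insert 6 (step 2): P = [5, 6];  Q = [1, 2]
  Insert 8 (step 3): P = [5, 6, 8];  Q = [1, 2, 3]
  Insert 4 (step 4): P = [4, 6, 8] / [5];  Q = [1, 2, 3] / [4]
  Insert 7 (step 5): P = [4, 6, 7] / [5, 8];  Q = [1, 2, 3] / [4, 5]
  Insert 1 (step 6): P = [1, 6, 7] / [4, 8] / [5];  Q = [1, 2, 3] / [4, 5] / [6]
  Insert 9 (step 7): P = [1, 6, 7, 9] / [4, 8] / [5];  Q = [1, 2, 3, 7] / [4, 5] / [6]
  Insert 2 (step 8): P = [1, 2, 7, 9] / [4, 6] / [5, 8];  Q = [1, 2, 3, 7] / [4, 5] / [6, 8]
  Insert 3 (step 9): P = [1, 2, 3, 9] / [4, 6, 7] / [5, 8];  Q = [1, 2, 3, 7] / [4, 5, 9] / [6, 8]
Final shape: (4, 3, 2).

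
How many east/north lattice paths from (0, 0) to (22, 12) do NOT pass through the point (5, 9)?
Number of paths = 546071760

Total paths from (0, 0) to (22, 12): C(34, 22) = 548354040. Paths through (5, 9): (paths (0, 0) → (5, 9)) × (paths (5, 9) → (22, 12)) = C(14, 5) · C(20, 17) = 2002 · 1140 = 2282280. Avoidance count = 548354040 − 2282280 = 546071760.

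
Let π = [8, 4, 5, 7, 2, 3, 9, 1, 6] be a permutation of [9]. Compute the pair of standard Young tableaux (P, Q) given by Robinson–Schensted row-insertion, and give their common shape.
P = [1, 3, 6, 9] / [2, 5, 7] / [4] / [8];  Q = [1, 3, 4, 7] / [2, 6, 9] / [5] / [8];  common shape = (4, 3, 1, 1)

Row-insert the values π_1, π_2, … into P one at a time, bumping the leftmost entry strictly greater than the inserted value down to the next row. The recording tableau Q records, in position (i, j), the step at which that cell was added to P.
  Insert 8 (step 1): P = [8];  Q = [1]
  Insert 4 (step 2): P = [4] / [8];  Q = [1] / [2]
  Insert 5 (step 3): P = [4, 5] / [8];  Q = [1, 3] / [2]
  Insert 7 (step 4): P = [4, 5, 7] / [8];  Q = [1, 3, 4] / [2]
  Insert 2 (step 5): P = [2, 5, 7] / [4] / [8];  Q = [1, 3, 4] / [2] / [5]
  Insert 3 (step 6): P = [2, 3, 7] / [4, 5] / [8];  Q = [1, 3, 4] / [2, 6] / [5]
  Insert 9 (step 7): P = [2, 3, 7, 9] / [4, 5] / [8];  Q = [1, 3, 4, 7] / [2, 6] / [5]
  Insert 1 (step 8): P = [1, 3, 7, 9] / [2, 5] / [4] / [8];  Q = [1, 3, 4, 7] / [2, 6] / [5] / [8]
  Insert 6 (step 9): P = [1, 3, 6, 9] / [2, 5, 7] / [4] / [8];  Q = [1, 3, 4, 7] / [2, 6, 9] / [5] / [8]
Final shape: (4, 3, 1, 1).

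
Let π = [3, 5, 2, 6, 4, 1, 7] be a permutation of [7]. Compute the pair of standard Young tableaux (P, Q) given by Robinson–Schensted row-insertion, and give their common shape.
P = [1, 4, 6, 7] / [2, 5] / [3];  Q = [1, 2, 4, 7] / [3, 5] / [6];  common shape = (4, 2, 1)

Row-insert the values π_1, π_2, … into P one at a time, bumping the leftmost entry strictly greater than the inserted value down to the next row. The recording tableau Q records, in position (i, j), the step at which that cell was added to P.
  Insert 3 (step 1): P = [3];  Q = [1]
  Insert 5 (step 2): P = [3, 5];  Q = [1, 2]
  Insert 2 (step 3): P = [2, 5] / [3];  Q = [1, 2] / [3]
  Insert 6 (step 4): P = [2, 5, 6] / [3];  Q = [1, 2, 4] / [3]
  Insert 4 (step 5): P = [2, 4, 6] / [3, 5];  Q = [1, 2, 4] / [3, 5]
  Insert 1 (step 6): P = [1, 4, 6] / [2, 5] / [3];  Q = [1, 2, 4] / [3, 5] / [6]
  Insert 7 (step 7): P = [1, 4, 6, 7] / [2, 5] / [3];  Q = [1, 2, 4, 7] / [3, 5] / [6]
Final shape: (4, 2, 1).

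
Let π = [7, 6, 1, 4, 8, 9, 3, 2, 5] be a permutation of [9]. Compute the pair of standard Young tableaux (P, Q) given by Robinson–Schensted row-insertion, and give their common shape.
P = [1, 2, 5, 9] / [3, 8] / [4] / [6] / [7];  Q = [1, 4, 5, 6] / [2, 9] / [3] / [7] / [8];  common shape = (4, 2, 1, 1, 1)

Row-insert the values π_1, π_2, … into P one at a time, bumping the leftmost entry strictly greater than the inserted value down to the next row. The recording tableau Q records, in position (i, j), the step at which that cell was added to P.
  Insert 7 (step 1): P = [7];  Q = [1]
  Insert 6 (step 2): P = [6] / [7];  Q = [1] / [2]
  Insert 1 (step 3): P = [1] / [6] / [7];  Q = [1] / [2] / [3]
  Insert 4 (step 4): P = [1, 4] / [6] / [7];  Q = [1, 4] / [2] / [3]
  Insert 8 (step 5): P = [1, 4, 8] / [6] / [7];  Q = [1, 4, 5] / [2] / [3]
  Insert 9 (step 6): P = [1, 4, 8, 9] / [6] / [7];  Q = [1, 4, 5, 6] / [2] / [3]
  Insert 3 (step 7): P = [1, 3, 8, 9] / [4] / [6] / [7];  Q = [1, 4, 5, 6] / [2] / [3] / [7]
  Insert 2 (step 8): P = [1, 2, 8, 9] / [3] / [4] / [6] / [7];  Q = [1, 4, 5, 6] / [2] / [3] / [7] / [8]
  Insert 5 (step 9): P = [1, 2, 5, 9] / [3, 8] / [4] / [6] / [7];  Q = [1, 4, 5, 6] / [2, 9] / [3] / [7] / [8]
Final shape: (4, 2, 1, 1, 1).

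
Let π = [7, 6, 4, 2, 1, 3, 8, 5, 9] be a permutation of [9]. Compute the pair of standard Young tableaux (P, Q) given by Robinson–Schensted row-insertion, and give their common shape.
P = [1, 3, 5, 9] / [2, 8] / [4] / [6] / [7];  Q = [1, 6, 7, 9] / [2, 8] / [3] / [4] / [5];  common shape = (4, 2, 1, 1, 1)

Row-insert the values π_1, π_2, … into P one at a time, bumping the leftmost entry strictly greater than the inserted value down to the next row. The recording tableau Q records, in position (i, j), the step at which that cell was added to P.
  Insert 7 (step 1): P = [7];  Q = [1]
  Insert 6 (step 2): P = [6] / [7];  Q = [1] / [2]
  Insert 4 (step 3): P = [4] / [6] / [7];  Q = [1] / [2] / [3]
  Insert 2 (step 4): P = [2] / [4] / [6] / [7];  Q = [1] / [2] / [3] / [4]
  Insert 1 (step 5): P = [1] / [2] / [4] / [6] / [7];  Q = [1] / [2] / [3] / [4] / [5]
  Insert 3 (step 6): P = [1, 3] / [2] / [4] / [6] / [7];  Q = [1, 6] / [2] / [3] / [4] / [5]
  Insert 8 (step 7): P = [1, 3, 8] / [2] / [4] / [6] / [7];  Q = [1, 6, 7] / [2] / [3] / [4] / [5]
  Insert 5 (step 8): P = [1, 3, 5] / [2, 8] / [4] / [6] / [7];  Q = [1, 6, 7] / [2, 8] / [3] / [4] / [5]
  Insert 9 (step 9): P = [1, 3, 5, 9] / [2, 8] / [4] / [6] / [7];  Q = [1, 6, 7, 9] / [2, 8] / [3] / [4] / [5]
Final shape: (4, 2, 1, 1, 1).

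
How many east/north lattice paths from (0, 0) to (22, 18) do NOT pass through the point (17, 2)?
Number of paths = 113376782121

Total paths from (0, 0) to (22, 18): C(40, 22) = 113380261800. Paths through (17, 2): (paths (0, 0) → (17, 2)) × (paths (17, 2) → (22, 18)) = C(19, 17) · C(21, 5) = 171 · 20349 = 3479679. Avoidance count = 113380261800 − 3479679 = 113376782121.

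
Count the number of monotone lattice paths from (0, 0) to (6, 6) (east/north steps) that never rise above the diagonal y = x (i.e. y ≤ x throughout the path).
Number of paths = 132

By the reflection principle (André's argument), the number of monotone paths to (6, 6) with n ≤ m that never go above y = x is C(12, 6) − C(12, 7) = 924 − 792 = 132.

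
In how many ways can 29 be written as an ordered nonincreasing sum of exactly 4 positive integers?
p(29, 4 parts) = 185

Partitions of n into exactly k parts are in bijection with partitions of n − k into at most k parts (subtract 1 from each part). So p(29, exactly 4) = p(25, parts ≤ 4). Computing via the recurrence p(m, j) = p(m, j−1) + p(m−j, j) gives 185.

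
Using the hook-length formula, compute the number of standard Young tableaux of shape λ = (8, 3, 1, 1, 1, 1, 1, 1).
# SYT of shape (8, 3, 1, 1, 1, 1, 1, 1) = 272272

Hook-length formula: f^λ = n! / Π hook(c), product over all cells c of the Young diagram. For λ = (8, 3, 1, 1, 1, 1, 1, 1), n = 17 boxes. Hook lengths by row (left-to-right, top-to-bottom): [15, 8, 7, 5, 4, 3, 2, 1]; [9, 2, 1]; [6]; [5]; [4]; [3]; [2]; [1]. Product of hooks = 1306368000. So f^λ = 17! / 1306368000 = 355687428096000 / 1306368000 = 272272.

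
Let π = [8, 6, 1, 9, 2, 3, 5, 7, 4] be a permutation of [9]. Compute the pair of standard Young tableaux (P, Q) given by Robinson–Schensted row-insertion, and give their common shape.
P = [1, 2, 3, 4, 7] / [5, 9] / [6] / [8];  Q = [1, 4, 6, 7, 8] / [2, 5] / [3] / [9];  common shape = (5, 2, 1, 1)

Row-insert the values π_1, π_2, … into P one at a time, bumping the leftmost entry strictly greater than the inserted value down to the next row. The recording tableau Q records, in position (i, j), the step at which that cell was added to P.
  Insert 8 (step 1): P = [8];  Q = [1]
  Insert 6 (step 2): P = [6] / [8];  Q = [1] / [2]
  Insert 1 (step 3): P = [1] / [6] / [8];  Q = [1] / [2] / [3]
  Insert 9 (step 4): P = [1, 9] / [6] / [8];  Q = [1, 4] / [2] / [3]
  Insert 2 (step 5): P = [1, 2] / [6, 9] / [8];  Q = [1, 4] / [2, 5] / [3]
  Insert 3 (step 6): P = [1, 2, 3] / [6, 9] / [8];  Q = [1, 4, 6] / [2, 5] / [3]
  Insert 5 (step 7): P = [1, 2, 3, 5] / [6, 9] / [8];  Q = [1, 4, 6, 7] / [2, 5] / [3]
  Insert 7 (step 8): P = [1, 2, 3, 5, 7] / [6, 9] / [8];  Q = [1, 4, 6, 7, 8] / [2, 5] / [3]
  Insert 4 (step 9): P = [1, 2, 3, 4, 7] / [5, 9] / [6] / [8];  Q = [1, 4, 6, 7, 8] / [2, 5] / [3] / [9]
Final shape: (5, 2, 1, 1).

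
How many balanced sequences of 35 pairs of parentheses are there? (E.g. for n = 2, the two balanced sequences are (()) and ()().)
C_35 = 3116285494907301262

These balanced parentheses are counted by the Catalan number C_n = (1/(n + 1)) · C(2n, n). For n = 35: C_35 = (1/36) · C(70, 35) = 112186277816662845432/36 = 3116285494907301262.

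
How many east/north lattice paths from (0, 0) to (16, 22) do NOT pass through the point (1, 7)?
Number of paths = 20999034270

Total paths from (0, 0) to (16, 22): C(38, 16) = 22239974430. Paths through (1, 7): (paths (0, 0) → (1, 7)) × (paths (1, 7) → (16, 22)) = C(8, 1) · C(30, 15) = 8 · 155117520 = 1240940160. Avoidance count = 22239974430 − 1240940160 = 20999034270.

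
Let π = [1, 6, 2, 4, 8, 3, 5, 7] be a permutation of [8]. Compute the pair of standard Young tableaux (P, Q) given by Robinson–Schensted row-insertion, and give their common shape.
P = [1, 2, 3, 5, 7] / [4, 8] / [6];  Q = [1, 2, 4, 5, 8] / [3, 7] / [6];  common shape = (5, 2, 1)

Row-insert the values π_1, π_2, … into P one at a time, bumping the leftmost entry strictly greater than the inserted value down to the next row. The recording tableau Q records, in position (i, j), the step at which that cell was added to P.
  Insert 1 (step 1): P = [1];  Q = [1]
  Insert 6 (step 2): P = [1, 6];  Q = [1, 2]
  Insert 2 (step 3): P = [1, 2] / [6];  Q = [1, 2] / [3]
  Insert 4 (step 4): P = [1, 2, 4] / [6];  Q = [1, 2, 4] / [3]
  Insert 8 (step 5): P = [1, 2, 4, 8] / [6];  Q = [1, 2, 4, 5] / [3]
  Insert 3 (step 6): P = [1, 2, 3, 8] / [4] / [6];  Q = [1, 2, 4, 5] / [3] / [6]
  Insert 5 (step 7): P = [1, 2, 3, 5] / [4, 8] / [6];  Q = [1, 2, 4, 5] / [3, 7] / [6]
  Insert 7 (step 8): P = [1, 2, 3, 5, 7] / [4, 8] / [6];  Q = [1, 2, 4, 5, 8] / [3, 7] / [6]
Final shape: (5, 2, 1).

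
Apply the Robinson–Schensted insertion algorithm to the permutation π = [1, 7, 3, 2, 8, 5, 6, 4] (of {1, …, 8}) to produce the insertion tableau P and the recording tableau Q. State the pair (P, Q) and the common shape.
P = [1, 2, 4, 6] / [3, 5] / [7, 8];  Q = [1, 2, 5, 7] / [3, 6] / [4, 8];  common shape = (4, 2, 2)

Row-insert the values π_1, π_2, … into P one at a time, bumping the leftmost entry strictly greater than the inserted value down to the next row. The recording tableau Q records, in position (i, j), the step at which that cell was added to P.
  Insert 1 (step 1): P = [1];  Q = [1]
  Insert 7 (step 2): P = [1, 7];  Q = [1, 2]
  Insert 3 (step 3): P = [1, 3] / [7];  Q = [1, 2] / [3]
  Insert 2 (step 4): P = [1, 2] / [3] / [7];  Q = [1, 2] / [3] / [4]
  Insert 8 (step 5): P = [1, 2, 8] / [3] / [7];  Q = [1, 2, 5] / [3] / [4]
  Insert 5 (step 6): P = [1, 2, 5] / [3, 8] / [7];  Q = [1, 2, 5] / [3, 6] / [4]
  Insert 6 (step 7): P = [1, 2, 5, 6] / [3, 8] / [7];  Q = [1, 2, 5, 7] / [3, 6] / [4]
  Insert 4 (step 8): P = [1, 2, 4, 6] / [3, 5] / [7, 8];  Q = [1, 2, 5, 7] / [3, 6] / [4, 8]
Final shape: (4, 2, 2).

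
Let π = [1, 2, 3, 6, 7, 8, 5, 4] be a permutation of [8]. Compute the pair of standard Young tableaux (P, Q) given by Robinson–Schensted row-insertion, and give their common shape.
P = [1, 2, 3, 4, 7, 8] / [5] / [6];  Q = [1, 2, 3, 4, 5, 6] / [7] / [8];  common shape = (6, 1, 1)

Row-insert the values π_1, π_2, … into P one at a time, bumping the leftmost entry strictly greater than the inserted value down to the next row. The recording tableau Q records, in position (i, j), the step at which that cell was added to P.
  Insert 1 (step 1): P = [1];  Q = [1]
  Insert 2 (step 2): P = [1, 2];  Q = [1, 2]
  Insert 3 (step 3): P = [1, 2, 3];  Q = [1, 2, 3]
  Insert 6 (step 4): P = [1, 2, 3, 6];  Q = [1, 2, 3, 4]
  Insert 7 (step 5): P = [1, 2, 3, 6, 7];  Q = [1, 2, 3, 4, 5]
  Insert 8 (step 6): P = [1, 2, 3, 6, 7, 8];  Q = [1, 2, 3, 4, 5, 6]
  Insert 5 (step 7): P = [1, 2, 3, 5, 7, 8] / [6];  Q = [1, 2, 3, 4, 5, 6] / [7]
  Insert 4 (step 8): P = [1, 2, 3, 4, 7, 8] / [5] / [6];  Q = [1, 2, 3, 4, 5, 6] / [7] / [8]
Final shape: (6, 1, 1).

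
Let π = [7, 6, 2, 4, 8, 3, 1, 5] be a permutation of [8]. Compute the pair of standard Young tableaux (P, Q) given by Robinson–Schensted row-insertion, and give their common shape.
P = [1, 3, 5] / [2, 8] / [4] / [6] / [7];  Q = [1, 4, 5] / [2, 8] / [3] / [6] / [7];  common shape = (3, 2, 1, 1, 1)

Row-insert the values π_1, π_2, … into P one at a time, bumping the leftmost entry strictly greater than the inserted value down to the next row. The recording tableau Q records, in position (i, j), the step at which that cell was added to P.
  Insert 7 (step 1): P = [7];  Q = [1]
  Insert 6 (step 2): P = [6] / [7];  Q = [1] / [2]
  Insert 2 (step 3): P = [2] / [6] / [7];  Q = [1] / [2] / [3]
  Insert 4 (step 4): P = [2, 4] / [6] / [7];  Q = [1, 4] / [2] / [3]
  Insert 8 (step 5): P = [2, 4, 8] / [6] / [7];  Q = [1, 4, 5] / [2] / [3]
  Insert 3 (step 6): P = [2, 3, 8] / [4] / [6] / [7];  Q = [1, 4, 5] / [2] / [3] / [6]
  Insert 1 (step 7): P = [1, 3, 8] / [2] / [4] / [6] / [7];  Q = [1, 4, 5] / [2] / [3] / [6] / [7]
  Insert 5 (step 8): P = [1, 3, 5] / [2, 8] / [4] / [6] / [7];  Q = [1, 4, 5] / [2, 8] / [3] / [6] / [7]
Final shape: (3, 2, 1, 1, 1).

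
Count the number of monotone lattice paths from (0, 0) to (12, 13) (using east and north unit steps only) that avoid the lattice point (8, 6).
Number of paths = 4209310

Total paths from (0, 0) to (12, 13): C(25, 12) = 5200300. Paths through (8, 6): (paths (0, 0) → (8, 6)) × (paths (8, 6) → (12, 13)) = C(14, 8) · C(11, 4) = 3003 · 330 = 990990. Avoidance count = 5200300 − 990990 = 4209310.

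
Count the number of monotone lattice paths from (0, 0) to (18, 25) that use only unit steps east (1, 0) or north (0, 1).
Number of paths = 608359048206

A monotone lattice path from (0, 0) to (18, 25) consists of 18 east steps and 25 north steps in some order, so it is determined by which 18 of the 43 steps are east. The count is C(43, 18) = 608359048206.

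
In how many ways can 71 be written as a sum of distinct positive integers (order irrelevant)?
q(71) = 32992

A partition into distinct parts is a strictly decreasing sequence summing to n. The recurrence d(n, m) = d(n, m−1) + d(n−m, m−1) (use part m at most once) with q(n) = d(n, n) gives q(71) = 32992. (Euler's theorem: # distinct-part partitions = # odd-part partitions.)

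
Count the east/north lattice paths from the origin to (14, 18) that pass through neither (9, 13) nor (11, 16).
Number of paths = 265448810

Inclusion–exclusion. Total paths: C(32, 14) = 471435600. Through P₁: C(22, 9)·C(10, 5) = 125349840. Through P₂: C(27, 11)·C(5, 3) = 130378950. Since P₁ is strictly southwest of P₂, a monotone path through both must visit P₁ then P₂; paths through both = C(22, 9)·C(5, 2)·C(5, 3) = 49742000. Avoid both = 471435600 − 125349840 − 130378950 + 49742000 = 265448810.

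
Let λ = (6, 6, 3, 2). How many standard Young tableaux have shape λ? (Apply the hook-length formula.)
# SYT of shape (6, 6, 3, 2) = 850850

Hook-length formula: f^λ = n! / Π hook(c), product over all cells c of the Young diagram. For λ = (6, 6, 3, 2), n = 17 boxes. Hook lengths by row (left-to-right, top-to-bottom): [9, 8, 6, 4, 3, 2]; [8, 7, 5, 3, 2, 1]; [4, 3, 1]; [2, 1]. Product of hooks = 418037760. So f^λ = 17! / 418037760 = 355687428096000 / 418037760 = 850850.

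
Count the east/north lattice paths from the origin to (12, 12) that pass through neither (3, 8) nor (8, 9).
Number of paths = 1769981

Inclusion–exclusion. Total paths: C(24, 12) = 2704156. Through P₁: C(11, 3)·C(13, 9) = 117975. Through P₂: C(17, 8)·C(7, 4) = 850850. Since P₁ is strictly southwest of P₂, a monotone path through both must visit P₁ then P₂; paths through both = C(11, 3)·C(6, 5)·C(7, 4) = 34650. Avoid both = 2704156 − 117975 − 850850 + 34650 = 1769981.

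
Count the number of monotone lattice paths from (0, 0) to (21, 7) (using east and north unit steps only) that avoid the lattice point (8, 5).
Number of paths = 1048905

Total paths from (0, 0) to (21, 7): C(28, 21) = 1184040. Paths through (8, 5): (paths (0, 0) → (8, 5)) × (paths (8, 5) → (21, 7)) = C(13, 8) · C(15, 13) = 1287 · 105 = 135135. Avoidance count = 1184040 − 135135 = 1048905.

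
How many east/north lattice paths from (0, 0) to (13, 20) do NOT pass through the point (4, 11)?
Number of paths = 506800140

Total paths from (0, 0) to (13, 20): C(33, 13) = 573166440. Paths through (4, 11): (paths (0, 0) → (4, 11)) × (paths (4, 11) → (13, 20)) = C(15, 4) · C(18, 9) = 1365 · 48620 = 66366300. Avoidance count = 573166440 − 66366300 = 506800140.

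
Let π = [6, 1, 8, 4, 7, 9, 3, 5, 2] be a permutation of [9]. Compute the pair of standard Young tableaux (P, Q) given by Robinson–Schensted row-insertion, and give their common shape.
P = [1, 2, 5, 9] / [3, 7] / [4, 8] / [6];  Q = [1, 3, 5, 6] / [2, 4] / [7, 8] / [9];  common shape = (4, 2, 2, 1)

Row-insert the values π_1, π_2, … into P one at a time, bumping the leftmost entry strictly greater than the inserted value down to the next row. The recording tableau Q records, in position (i, j), the step at which that cell was added to P.
  Insert 6 (step 1): P = [6];  Q = [1]
  Insert 1 (step 2): P = [1] / [6];  Q = [1] / [2]
  Insert 8 (step 3): P = [1, 8] / [6];  Q = [1, 3] / [2]
  Insert 4 (step 4): P = [1, 4] / [6, 8];  Q = [1, 3] / [2, 4]
  Insert 7 (step 5): P = [1, 4, 7] / [6, 8];  Q = [1, 3, 5] / [2, 4]
  Insert 9 (step 6): P = [1, 4, 7, 9] / [6, 8];  Q = [1, 3, 5, 6] / [2, 4]
  Insert 3 (step 7): P = [1, 3, 7, 9] / [4, 8] / [6];  Q = [1, 3, 5, 6] / [2, 4] / [7]
  Insert 5 (step 8): P = [1, 3, 5, 9] / [4, 7] / [6, 8];  Q = [1, 3, 5, 6] / [2, 4] / [7, 8]
  Insert 2 (step 9): P = [1, 2, 5, 9] / [3, 7] / [4, 8] / [6];  Q = [1, 3, 5, 6] / [2, 4] / [7, 8] / [9]
Final shape: (4, 2, 2, 1).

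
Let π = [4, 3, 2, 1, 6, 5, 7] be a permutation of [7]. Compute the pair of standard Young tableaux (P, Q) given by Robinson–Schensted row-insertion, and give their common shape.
P = [1, 5, 7] / [2, 6] / [3] / [4];  Q = [1, 5, 7] / [2, 6] / [3] / [4];  common shape = (3, 2, 1, 1)

Row-insert the values π_1, π_2, … into P one at a time, bumping the leftmost entry strictly greater than the inserted value down to the next row. The recording tableau Q records, in position (i, j), the step at which that cell was added to P.
  Insert 4 (step 1): P = [4];  Q = [1]
  Insert 3 (step 2): P = [3] / [4];  Q = [1] / [2]
  Insert 2 (step 3): P = [2] / [3] / [4];  Q = [1] / [2] / [3]
  Insert 1 (step 4): P = [1] / [2] / [3] / [4];  Q = [1] / [2] / [3] / [4]
  Insert 6 (step 5): P = [1, 6] / [2] / [3] / [4];  Q = [1, 5] / [2] / [3] / [4]
  Insert 5 (step 6): P = [1, 5] / [2, 6] / [3] / [4];  Q = [1, 5] / [2, 6] / [3] / [4]
  Insert 7 (step 7): P = [1, 5, 7] / [2, 6] / [3] / [4];  Q = [1, 5, 7] / [2, 6] / [3] / [4]
Final shape: (3, 2, 1, 1).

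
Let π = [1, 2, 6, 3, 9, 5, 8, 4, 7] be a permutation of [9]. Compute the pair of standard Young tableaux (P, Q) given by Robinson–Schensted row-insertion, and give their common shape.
P = [1, 2, 3, 4, 7] / [5, 8] / [6, 9];  Q = [1, 2, 3, 5, 7] / [4, 6] / [8, 9];  common shape = (5, 2, 2)

Row-insert the values π_1, π_2, … into P one at a time, bumping the leftmost entry strictly greater than the inserted value down to the next row. The recording tableau Q records, in position (i, j), the step at which that cell was added to P.
  Insert 1 (step 1): P = [1];  Q = [1]
  Insert 2 (step 2): P = [1, 2];  Q = [1, 2]
  Insert 6 (step 3): P = [1, 2, 6];  Q = [1, 2, 3]
  Insert 3 (step 4): P = [1, 2, 3] / [6];  Q = [1, 2, 3] / [4]
  Insert 9 (step 5): P = [1, 2, 3, 9] / [6];  Q = [1, 2, 3, 5] / [4]
  Insert 5 (step 6): P = [1, 2, 3, 5] / [6, 9];  Q = [1, 2, 3, 5] / [4, 6]
  Insert 8 (step 7): P = [1, 2, 3, 5, 8] / [6, 9];  Q = [1, 2, 3, 5, 7] / [4, 6]
  Insert 4 (step 8): P = [1, 2, 3, 4, 8] / [5, 9] / [6];  Q = [1, 2, 3, 5, 7] / [4, 6] / [8]
  Insert 7 (step 9): P = [1, 2, 3, 4, 7] / [5, 8] / [6, 9];  Q = [1, 2, 3, 5, 7] / [4, 6] / [8, 9]
Final shape: (5, 2, 2).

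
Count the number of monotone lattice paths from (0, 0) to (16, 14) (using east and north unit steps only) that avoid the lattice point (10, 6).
Number of paths = 121374651

Total paths from (0, 0) to (16, 14): C(30, 16) = 145422675. Paths through (10, 6): (paths (0, 0) → (10, 6)) × (paths (10, 6) → (16, 14)) = C(16, 10) · C(14, 6) = 8008 · 3003 = 24048024. Avoidance count = 145422675 − 24048024 = 121374651.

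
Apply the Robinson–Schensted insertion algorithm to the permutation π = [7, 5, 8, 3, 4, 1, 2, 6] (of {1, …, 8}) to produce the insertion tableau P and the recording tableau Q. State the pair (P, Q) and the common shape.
P = [1, 2, 6] / [3, 4] / [5, 8] / [7];  Q = [1, 3, 8] / [2, 5] / [4, 7] / [6];  common shape = (3, 2, 2, 1)

Row-insert the values π_1, π_2, … into P one at a time, bumping the leftmost entry strictly greater than the inserted value down to the next row. The recording tableau Q records, in position (i, j), the step at which that cell was added to P.
  Insert 7 (step 1): P = [7];  Q = [1]
  Insert 5 (step 2): P = [5] / [7];  Q = [1] / [2]
  Insert 8 (step 3): P = [5, 8] / [7];  Q = [1, 3] / [2]
  Insert 3 (step 4): P = [3, 8] / [5] / [7];  Q = [1, 3] / [2] / [4]
  Insert 4 (step 5): P = [3, 4] / [5, 8] / [7];  Q = [1, 3] / [2, 5] / [4]
  Insert 1 (step 6): P = [1, 4] / [3, 8] / [5] / [7];  Q = [1, 3] / [2, 5] / [4] / [6]
  Insert 2 (step 7): P = [1, 2] / [3, 4] / [5, 8] / [7];  Q = [1, 3] / [2, 5] / [4, 7] / [6]
  Insert 6 (step 8): P = [1, 2, 6] / [3, 4] / [5, 8] / [7];  Q = [1, 3, 8] / [2, 5] / [4, 7] / [6]
Final shape: (3, 2, 2, 1).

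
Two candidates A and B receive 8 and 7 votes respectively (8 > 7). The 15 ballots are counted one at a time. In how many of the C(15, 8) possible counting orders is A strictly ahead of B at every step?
Strict-lead orderings = 429

Total orderings of the 15 votes with 8 for A: C(15, 8) = 6435. By the Bertrand ballot formula (Cycle Lemma / reflection principle), the number of orderings in which A is strictly ahead of B throughout is (p − q)/(p + q) · C(p + q, p) = (8 − 7)/(8 + 7) · 6435 = 429.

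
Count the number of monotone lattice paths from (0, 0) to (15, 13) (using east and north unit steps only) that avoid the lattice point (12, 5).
Number of paths = 36421140

Total paths from (0, 0) to (15, 13): C(28, 15) = 37442160. Paths through (12, 5): (paths (0, 0) → (12, 5)) × (paths (12, 5) → (15, 13)) = C(17, 12) · C(11, 3) = 6188 · 165 = 1021020. Avoidance count = 37442160 − 1021020 = 36421140.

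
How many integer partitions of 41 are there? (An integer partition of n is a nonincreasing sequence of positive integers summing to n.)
p(41) = 44583

Compute p(n) via the recurrence p(n, m) = p(n, m−1) + p(n−m, m), where p(n, m) counts partitions of n with all parts ≤ m and p(n) = p(n, n). The base cases are p(0, m) = 1 and p(n, 0) = 0 for n > 0. Filling the table yields p(41) = 44583. (Euler's pentagonal recurrence is an alternative.)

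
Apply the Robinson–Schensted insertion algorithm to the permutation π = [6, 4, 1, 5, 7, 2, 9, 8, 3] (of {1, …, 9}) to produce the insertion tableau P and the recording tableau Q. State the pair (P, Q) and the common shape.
P = [1, 2, 3, 8] / [4, 5, 7] / [6, 9];  Q = [1, 4, 5, 7] / [2, 6, 8] / [3, 9];  common shape = (4, 3, 2)

Row-insert the values π_1, π_2, … into P one at a time, bumping the leftmost entry strictly greater than the inserted value down to the next row. The recording tableau Q records, in position (i, j), the step at which that cell was added to P.
  Insert 6 (step 1): P = [6];  Q = [1]
  Insert 4 (step 2): P = [4] / [6];  Q = [1] / [2]
  Insert 1 (step 3): P = [1] / [4] / [6];  Q = [1] / [2] / [3]
  Insert 5 (step 4): P = [1, 5] / [4] / [6];  Q = [1, 4] / [2] / [3]
  Insert 7 (step 5): P = [1, 5, 7] / [4] / [6];  Q = [1, 4, 5] / [2] / [3]
  Insert 2 (step 6): P = [1, 2, 7] / [4, 5] / [6];  Q = [1, 4, 5] / [2, 6] / [3]
  Insert 9 (step 7): P = [1, 2, 7, 9] / [4, 5] / [6];  Q = [1, 4, 5, 7] / [2, 6] / [3]
  Insert 8 (step 8): P = [1, 2, 7, 8] / [4, 5, 9] / [6];  Q = [1, 4, 5, 7] / [2, 6, 8] / [3]
  Insert 3 (step 9): P = [1, 2, 3, 8] / [4, 5, 7] / [6, 9];  Q = [1, 4, 5, 7] / [2, 6, 8] / [3, 9]
Final shape: (4, 3, 2).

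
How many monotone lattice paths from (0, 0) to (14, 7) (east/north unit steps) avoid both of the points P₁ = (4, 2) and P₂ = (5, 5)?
Number of paths = 60675

Inclusion–exclusion. Total paths: C(21, 14) = 116280. Through P₁: C(6, 4)·C(15, 10) = 45045. Through P₂: C(10, 5)·C(11, 9) = 13860. Since P₁ is strictly southwest of P₂, a monotone path through both must visit P₁ then P₂; paths through both = C(6, 4)·C(4, 1)·C(11, 9) = 3300. Avoid both = 116280 − 45045 − 13860 + 3300 = 60675.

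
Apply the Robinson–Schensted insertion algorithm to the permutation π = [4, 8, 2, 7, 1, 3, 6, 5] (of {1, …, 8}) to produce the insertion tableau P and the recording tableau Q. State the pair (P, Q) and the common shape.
P = [1, 3, 5] / [2, 6] / [4, 7] / [8];  Q = [1, 2, 7] / [3, 4] / [5, 6] / [8];  common shape = (3, 2, 2, 1)

Row-insert the values π_1, π_2, … into P one at a time, bumping the leftmost entry strictly greater than the inserted value down to the next row. The recording tableau Q records, in position (i, j), the step at which that cell was added to P.
  Insert 4 (step 1): P = [4];  Q = [1]
  Insert 8 (step 2): P = [4, 8];  Q = [1, 2]
  Insert 2 (step 3): P = [2, 8] / [4];  Q = [1, 2] / [3]
  Insert 7 (step 4): P = [2, 7] / [4, 8];  Q = [1, 2] / [3, 4]
  Insert 1 (step 5): P = [1, 7] / [2, 8] / [4];  Q = [1, 2] / [3, 4] / [5]
  Insert 3 (step 6): P = [1, 3] / [2, 7] / [4, 8];  Q = [1, 2] / [3, 4] / [5, 6]
  Insert 6 (step 7): P = [1, 3, 6] / [2, 7] / [4, 8];  Q = [1, 2, 7] / [3, 4] / [5, 6]
  Insert 5 (step 8): P = [1, 3, 5] / [2, 6] / [4, 7] / [8];  Q = [1, 2, 7] / [3, 4] / [5, 6] / [8]
Final shape: (3, 2, 2, 1).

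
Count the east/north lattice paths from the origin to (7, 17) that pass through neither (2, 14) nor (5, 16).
Number of paths = 281937

Inclusion–exclusion. Total paths: C(24, 7) = 346104. Through P₁: C(16, 2)·C(8, 5) = 6720. Through P₂: C(21, 5)·C(3, 2) = 61047. Since P₁ is strictly southwest of P₂, a monotone path through both must visit P₁ then P₂; paths through both = C(16, 2)·C(5, 3)·C(3, 2) = 3600. Avoid both = 346104 − 6720 − 61047 + 3600 = 281937.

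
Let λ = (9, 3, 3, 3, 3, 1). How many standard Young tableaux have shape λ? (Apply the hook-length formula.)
# SYT of shape (9, 3, 3, 3, 3, 1) = 349188840

Hook-length formula: f^λ = n! / Π hook(c), product over all cells c of the Young diagram. For λ = (9, 3, 3, 3, 3, 1), n = 22 boxes. Hook lengths by row (left-to-right, top-to-bottom): [14, 12, 11, 6, 5, 4, 3, 2, 1]; [7, 5, 4]; [6, 4, 3]; [5, 3, 2]; [4, 2, 1]; [1]. Product of hooks = 3218890752000. So f^λ = 22! / 3218890752000 = 1124000727777607680000 / 3218890752000 = 349188840.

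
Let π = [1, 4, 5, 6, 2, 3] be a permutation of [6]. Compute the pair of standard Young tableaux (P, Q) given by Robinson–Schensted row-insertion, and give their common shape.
P = [1, 2, 3, 6] / [4, 5];  Q = [1, 2, 3, 4] / [5, 6];  common shape = (4, 2)

Row-insert the values π_1, π_2, … into P one at a time, bumping the leftmost entry strictly greater than the inserted value down to the next row. The recording tableau Q records, in position (i, j), the step at which that cell was added to P.
  Insert 1 (step 1): P = [1];  Q = [1]
  Insert 4 (step 2): P = [1, 4];  Q = [1, 2]
  Insert 5 (step 3): P = [1, 4, 5];  Q = [1, 2, 3]
  Insert 6 (step 4): P = [1, 4, 5, 6];  Q = [1, 2, 3, 4]
  Insert 2 (step 5): P = [1, 2, 5, 6] / [4];  Q = [1, 2, 3, 4] / [5]
  Insert 3 (step 6): P = [1, 2, 3, 6] / [4, 5];  Q = [1, 2, 3, 4] / [5, 6]
Final shape: (4, 2).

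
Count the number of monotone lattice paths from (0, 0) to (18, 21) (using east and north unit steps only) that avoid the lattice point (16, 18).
Number of paths = 40319529690

Total paths from (0, 0) to (18, 21): C(39, 18) = 62359143990. Paths through (16, 18): (paths (0, 0) → (16, 18)) × (paths (16, 18) → (18, 21)) = C(34, 16) · C(5, 2) = 2203961430 · 10 = 22039614300. Avoidance count = 62359143990 − 22039614300 = 40319529690.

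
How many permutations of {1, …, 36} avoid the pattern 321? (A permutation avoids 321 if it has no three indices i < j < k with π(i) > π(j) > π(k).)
C_36 = 11959798385860453492

These 321-avoiding permutations are counted by the Catalan number C_n = (1/(n + 1)) · C(2n, n). For n = 36: C_36 = (1/37) · C(72, 36) = 442512540276836779204/37 = 11959798385860453492.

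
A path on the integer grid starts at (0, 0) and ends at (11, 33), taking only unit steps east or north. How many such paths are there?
Number of paths = 7669339132

A monotone lattice path from (0, 0) to (11, 33) consists of 11 east steps and 33 north steps in some order, so it is determined by which 11 of the 44 steps are east. The count is C(44, 11) = 7669339132.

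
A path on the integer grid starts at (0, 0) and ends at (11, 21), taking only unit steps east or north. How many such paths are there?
Number of paths = 129024480

A monotone lattice path from (0, 0) to (11, 21) consists of 11 east steps and 21 north steps in some order, so it is determined by which 11 of the 32 steps are east. The count is C(32, 11) = 129024480.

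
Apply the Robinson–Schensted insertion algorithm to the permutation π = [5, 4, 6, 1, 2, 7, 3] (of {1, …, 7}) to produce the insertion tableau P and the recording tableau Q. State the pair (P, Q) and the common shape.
P = [1, 2, 3] / [4, 6, 7] / [5];  Q = [1, 3, 6] / [2, 5, 7] / [4];  common shape = (3, 3, 1)

Row-insert the values π_1, π_2, … into P one at a time, bumping the leftmost entry strictly greater than the inserted value down to the next row. The recording tableau Q records, in position (i, j), the step at which that cell was added to P.
  Insert 5 (step 1): P = [5];  Q = [1]
  Insert 4 (step 2): P = [4] / [5];  Q = [1] / [2]
  Insert 6 (step 3): P = [4, 6] / [5];  Q = [1, 3] / [2]
  Insert 1 (step 4): P = [1, 6] / [4] / [5];  Q = [1, 3] / [2] / [4]
  Insert 2 (step 5): P = [1, 2] / [4, 6] / [5];  Q = [1, 3] / [2, 5] / [4]
  Insert 7 (step 6): P = [1, 2, 7] / [4, 6] / [5];  Q = [1, 3, 6] / [2, 5] / [4]
  Insert 3 (step 7): P = [1, 2, 3] / [4, 6, 7] / [5];  Q = [1, 3, 6] / [2, 5, 7] / [4]
Final shape: (3, 3, 1).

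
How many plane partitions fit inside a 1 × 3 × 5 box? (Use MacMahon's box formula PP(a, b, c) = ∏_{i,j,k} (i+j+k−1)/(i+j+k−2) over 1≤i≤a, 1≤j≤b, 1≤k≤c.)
PP(1, 3, 5) = 56

Evaluate the triple product over i = 1..1, j = 1..3, k = 1..5. The factors are (2/1) · (3/2) · (4/3) · (5/4) · (6/5) · (3/2) · (4/3) · (5/4) · … (15 factors total). The numerators and denominators telescope so the product is an integer; carrying out the multiplication exactly gives PP(1, 3, 5) = 56.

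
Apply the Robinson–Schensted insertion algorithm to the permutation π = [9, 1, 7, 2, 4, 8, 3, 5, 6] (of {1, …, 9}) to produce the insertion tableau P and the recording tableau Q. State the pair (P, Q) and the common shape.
P = [1, 2, 3, 5, 6] / [4, 8] / [7] / [9];  Q = [1, 3, 5, 6, 9] / [2, 8] / [4] / [7];  common shape = (5, 2, 1, 1)

Row-insert the values π_1, π_2, … into P one at a time, bumping the leftmost entry strictly greater than the inserted value down to the next row. The recording tableau Q records, in position (i, j), the step at which that cell was added to P.
  Insert 9 (step 1): P = [9];  Q = [1]
  Insert 1 (step 2): P = [1] / [9];  Q = [1] / [2]
  Insert 7 (step 3): P = [1, 7] / [9];  Q = [1, 3] / [2]
  Insert 2 (step 4): P = [1, 2] / [7] / [9];  Q = [1, 3] / [2] / [4]
  Insert 4 (step 5): P = [1, 2, 4] / [7] / [9];  Q = [1, 3, 5] / [2] / [4]
  Insert 8 (step 6): P = [1, 2, 4, 8] / [7] / [9];  Q = [1, 3, 5, 6] / [2] / [4]
  Insert 3 (step 7): P = [1, 2, 3, 8] / [4] / [7] / [9];  Q = [1, 3, 5, 6] / [2] / [4] / [7]
  Insert 5 (step 8): P = [1, 2, 3, 5] / [4, 8] / [7] / [9];  Q = [1, 3, 5, 6] / [2, 8] / [4] / [7]
  Insert 6 (step 9): P = [1, 2, 3, 5, 6] / [4, 8] / [7] / [9];  Q = [1, 3, 5, 6, 9] / [2, 8] / [4] / [7]
Final shape: (5, 2, 1, 1).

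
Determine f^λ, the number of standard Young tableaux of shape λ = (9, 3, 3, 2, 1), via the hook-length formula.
# SYT of shape (9, 3, 3, 2, 1) = 3198720

Hook-length formula: f^λ = n! / Π hook(c), product over all cells c of the Young diagram. For λ = (9, 3, 3, 2, 1), n = 18 boxes. Hook lengths by row (left-to-right, top-to-bottom): [13, 11, 9, 6, 5, 4, 3, 2, 1]; [6, 4, 2]; [5, 3, 1]; [3, 1]; [1]. Product of hooks = 2001542400. So f^λ = 18! / 2001542400 = 6402373705728000 / 2001542400 = 3198720.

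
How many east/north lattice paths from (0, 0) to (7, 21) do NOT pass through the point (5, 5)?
Number of paths = 1145484

Total paths from (0, 0) to (7, 21): C(28, 7) = 1184040. Paths through (5, 5): (paths (0, 0) → (5, 5)) × (paths (5, 5) → (7, 21)) = C(10, 5) · C(18, 2) = 252 · 153 = 38556. Avoidance count = 1184040 − 38556 = 1145484.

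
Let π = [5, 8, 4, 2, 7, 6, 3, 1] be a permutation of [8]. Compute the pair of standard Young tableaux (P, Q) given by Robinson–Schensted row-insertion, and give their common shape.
P = [1, 3] / [2, 6] / [4, 7] / [5] / [8];  Q = [1, 2] / [3, 5] / [4, 6] / [7] / [8];  common shape = (2, 2, 2, 1, 1)

Row-insert the values π_1, π_2, … into P one at a time, bumping the leftmost entry strictly greater than the inserted value down to the next row. The recording tableau Q records, in position (i, j), the step at which that cell was added to P.
  Insert 5 (step 1): P = [5];  Q = [1]
  Insert 8 (step 2): P = [5, 8];  Q = [1, 2]
  Insert 4 (step 3): P = [4, 8] / [5];  Q = [1, 2] / [3]
  Insert 2 (step 4): P = [2, 8] / [4] / [5];  Q = [1, 2] / [3] / [4]
  Insert 7 (step 5): P = [2, 7] / [4, 8] / [5];  Q = [1, 2] / [3, 5] / [4]
  Insert 6 (step 6): P = [2, 6] / [4, 7] / [5, 8];  Q = [1, 2] / [3, 5] / [4, 6]
  Insert 3 (step 7): P = [2, 3] / [4, 6] / [5, 7] / [8];  Q = [1, 2] / [3, 5] / [4, 6] / [7]
  Insert 1 (step 8): P = [1, 3] / [2, 6] / [4, 7] / [5] / [8];  Q = [1, 2] / [3, 5] / [4, 6] / [7] / [8]
Final shape: (2, 2, 2, 1, 1).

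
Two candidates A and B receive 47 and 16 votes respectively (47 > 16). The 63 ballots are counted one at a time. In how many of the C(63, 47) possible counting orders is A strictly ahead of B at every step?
Strict-lead orderings = 180289702969845

Total orderings of the 63 votes with 47 for A: C(63, 47) = 366395202809685. By the Bertrand ballot formula (Cycle Lemma / reflection principle), the number of orderings in which A is strictly ahead of B throughout is (p − q)/(p + q) · C(p + q, p) = (47 − 16)/(47 + 16) · 366395202809685 = 180289702969845.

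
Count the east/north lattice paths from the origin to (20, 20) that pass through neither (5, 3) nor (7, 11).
Number of paths = 91589660820

Inclusion–exclusion. Total paths: C(40, 20) = 137846528820. Through P₁: C(8, 5)·C(32, 15) = 31680472320. Through P₂: C(18, 7)·C(22, 13) = 15829894080. Since P₁ is strictly southwest of P₂, a monotone path through both must visit P₁ then P₂; paths through both = C(8, 5)·C(10, 2)·C(22, 13) = 1253498400. Avoid both = 137846528820 − 31680472320 − 15829894080 + 1253498400 = 91589660820.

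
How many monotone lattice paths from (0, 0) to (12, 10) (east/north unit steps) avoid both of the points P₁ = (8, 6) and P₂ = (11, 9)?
Number of paths = 220636

Inclusion–exclusion. Total paths: C(22, 12) = 646646. Through P₁: C(14, 8)·C(8, 4) = 210210. Through P₂: C(20, 11)·C(2, 1) = 335920. Since P₁ is strictly southwest of P₂, a monotone path through both must visit P₁ then P₂; paths through both = C(14, 8)·C(6, 3)·C(2, 1) = 120120. Avoid both = 646646 − 210210 − 335920 + 120120 = 220636.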